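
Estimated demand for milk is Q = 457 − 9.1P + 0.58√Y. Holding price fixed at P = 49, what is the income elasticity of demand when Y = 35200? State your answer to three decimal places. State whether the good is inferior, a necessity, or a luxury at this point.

At P = 49, Y = 35200: Q = 119.918.
Holding P constant, ∂Q/∂Y = 0.58/(2√Y) = 0.00154571.
η_Y = (∂Q/∂Y)·(Y/Q) = 0.00154571 × (35200/119.918) = 0.454.
Since 0 < η < 1, this is a necessity.

0.454 (necessity)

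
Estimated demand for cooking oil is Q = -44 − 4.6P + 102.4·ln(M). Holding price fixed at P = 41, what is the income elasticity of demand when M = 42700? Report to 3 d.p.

0.119

At P = 41, M = 42700: Q = 859.184.
Holding P constant, ∂Q/∂M = 102.4/M = 0.00239813.
η_M = (∂Q/∂M)·(M/Q) = 0.00239813 × (42700/859.184) = 0.119.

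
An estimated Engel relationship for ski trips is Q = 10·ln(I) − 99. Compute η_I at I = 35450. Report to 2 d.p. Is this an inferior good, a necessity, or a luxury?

1.74 (luxury)

At I = 35450: Q = 5.759.
dQ/dI = 10/I = 0.000282087 at this income.
η = (dQ/dI)·(I/Q) = 0.000282087 × (35450/5.759) = 1.74.
Since η > 1, the good is a luxury.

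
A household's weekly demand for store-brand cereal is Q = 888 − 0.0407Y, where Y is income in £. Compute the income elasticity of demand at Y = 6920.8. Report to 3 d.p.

At Y = 6920.8: Q = 606.323.
dQ/dY = −0.0407.
η = (dQ/dY)·(Y/Q) = -0.0407 × (6920.8/606.323) = -0.465.

-0.465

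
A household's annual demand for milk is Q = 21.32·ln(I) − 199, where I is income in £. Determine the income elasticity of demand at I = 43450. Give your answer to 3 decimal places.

At I = 43450: Q = 28.684.
dQ/dI = 21.32/I = 0.000490679 at this income.
η = (dQ/dI)·(I/Q) = 0.000490679 × (43450/28.684) = 0.743.

0.743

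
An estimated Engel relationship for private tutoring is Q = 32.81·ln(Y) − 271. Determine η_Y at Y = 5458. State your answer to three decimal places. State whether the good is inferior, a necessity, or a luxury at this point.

At Y = 5458: Q = 11.325.
dQ/dY = 32.81/Y = 0.00601136 at this income.
η = (dQ/dY)·(Y/Q) = 0.00601136 × (5458/11.325) = 2.897.
Since η > 1, the good is a luxury.

2.897 (luxury)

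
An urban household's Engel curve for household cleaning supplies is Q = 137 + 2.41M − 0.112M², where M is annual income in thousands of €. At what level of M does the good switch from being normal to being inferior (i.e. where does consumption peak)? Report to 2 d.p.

dQ/dM = 2.41 − 0.224M.
The good is inferior where dQ/dM < 0. Setting dQ/dM = 0 gives M = 2.41 / 0.224 = 10.76.

10.76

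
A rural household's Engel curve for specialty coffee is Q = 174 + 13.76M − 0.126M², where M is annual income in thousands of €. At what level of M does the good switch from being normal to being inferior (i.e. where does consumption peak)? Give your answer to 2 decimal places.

dQ/dM = 13.76 − 0.252M.
The good is inferior where dQ/dM < 0. Setting dQ/dM = 0 gives M = 13.76 / 0.252 = 54.60.

54.60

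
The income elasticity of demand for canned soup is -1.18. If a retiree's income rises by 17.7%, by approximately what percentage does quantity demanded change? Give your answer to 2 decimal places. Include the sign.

%ΔQ ≈ η × %ΔI = -1.18 × 17.7% = -20.89%.

-20.89%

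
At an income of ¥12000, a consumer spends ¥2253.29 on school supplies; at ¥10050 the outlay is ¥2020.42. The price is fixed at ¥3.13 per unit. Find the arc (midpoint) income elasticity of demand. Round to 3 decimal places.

0.616

With a constant price, Q₁ = 2253.29/3.13 = 719.901 and Q₂ = 2020.42/3.13 = 645.502 (equivalently, work directly with expenditure since P cancels).
Midpoint %ΔQ = (2020.42 − 2253.29)/2136.86 = -0.10898; midpoint %ΔI = (10050 − 12000)/11025 = -0.17687.
η = -0.10898 / -0.17687 = 0.616.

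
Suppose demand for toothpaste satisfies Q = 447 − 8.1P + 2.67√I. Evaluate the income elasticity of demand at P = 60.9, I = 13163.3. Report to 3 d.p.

At P = 60.9, I = 13163.3: Q = 260.043.
Holding P constant, ∂Q/∂I = 2.67/(2√I) = 0.0116359.
η_I = (∂Q/∂I)·(I/Q) = 0.0116359 × (13163.3/260.043) = 0.589.

0.589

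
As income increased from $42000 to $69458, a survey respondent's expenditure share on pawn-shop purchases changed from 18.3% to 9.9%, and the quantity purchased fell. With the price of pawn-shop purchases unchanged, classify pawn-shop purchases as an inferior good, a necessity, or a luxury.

Quantity demanded falls as income rises, so η < 0.

inferior good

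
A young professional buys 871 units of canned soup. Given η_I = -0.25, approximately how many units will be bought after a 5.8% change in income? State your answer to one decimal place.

%ΔQ ≈ η × %ΔI = -0.25 × 5.8% = -1.45%.
New Q ≈ 871 × (1 − 0.0145) = 858.4.

858.4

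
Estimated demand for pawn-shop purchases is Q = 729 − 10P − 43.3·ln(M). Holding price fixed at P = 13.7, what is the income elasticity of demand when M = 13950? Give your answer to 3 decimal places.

-0.242

At P = 13.7, M = 13950: Q = 178.778.
Holding P constant, ∂Q/∂M = -43.3/M = -0.00310394.
η_M = (∂Q/∂M)·(M/Q) = -0.00310394 × (13950/178.778) = -0.242.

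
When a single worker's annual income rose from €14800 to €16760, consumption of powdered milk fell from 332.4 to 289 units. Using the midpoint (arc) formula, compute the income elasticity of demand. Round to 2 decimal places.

-1.12

ΔQ = 289 − 332.4 = -43.4; midpoint Q̄ = (332.4 + 289)/2 = 310.7.
ΔI = 16760 − 14800 = 1960; midpoint Ī = (14800 + 16760)/2 = 15780.
η = (ΔQ/Q̄) ÷ (ΔI/Ī) = (-43.4/310.7) ÷ (1960/15780) = -1.12.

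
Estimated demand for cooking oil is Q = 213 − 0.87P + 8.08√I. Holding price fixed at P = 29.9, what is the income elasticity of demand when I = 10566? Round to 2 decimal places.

0.41

At P = 29.9, I = 10566: Q = 1017.539.
Holding P constant, ∂Q/∂I = 8.08/(2√I) = 0.039303.
η_I = (∂Q/∂I)·(I/Q) = 0.039303 × (10566/1017.539) = 0.41.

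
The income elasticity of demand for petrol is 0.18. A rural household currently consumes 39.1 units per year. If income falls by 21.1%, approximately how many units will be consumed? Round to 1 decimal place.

37.6

%ΔQ ≈ η × %ΔI = 0.18 × (-21.1%) = -3.798%.
New Q ≈ 39.1 × (1 − 0.03798) = 37.6.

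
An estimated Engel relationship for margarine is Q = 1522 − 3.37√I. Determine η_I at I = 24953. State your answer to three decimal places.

-0.269

At I = 24953: Q = 989.657.
dQ/dI = -3.37/(2√I) = -0.0106669 at this income.
η = (dQ/dI)·(I/Q) = -0.0106669 × (24953/989.657) = -0.269.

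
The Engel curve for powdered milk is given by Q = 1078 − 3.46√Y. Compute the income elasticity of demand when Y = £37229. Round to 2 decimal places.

At Y = 37229: Q = 410.399.
dQ/dY = -3.46/(2√Y) = -0.00896614 at this income.
η = (dQ/dY)·(Y/Q) = -0.00896614 × (37229/410.399) = -0.81.

-0.81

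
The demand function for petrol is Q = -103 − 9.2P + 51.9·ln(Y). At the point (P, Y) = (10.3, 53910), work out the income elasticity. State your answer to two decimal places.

0.14

At P = 10.3, Y = 53910: Q = 367.694.
Holding P constant, ∂Q/∂Y = 51.9/Y = 0.000962716.
η_Y = (∂Q/∂Y)·(Y/Q) = 0.000962716 × (53910/367.694) = 0.14.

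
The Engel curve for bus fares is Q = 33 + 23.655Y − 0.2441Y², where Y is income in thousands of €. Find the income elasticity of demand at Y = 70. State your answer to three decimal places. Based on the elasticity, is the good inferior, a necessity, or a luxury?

-1.494 (inferior good)

At Y = 70: Q = 492.7600.
dQ/dY = 23.655 − 0.4882Y = -10.51900.
η = (dQ/dY)·(Y/Q) = -10.51900 × (70/492.7600) = -1.494.
η < 0 ⇒ inferior good.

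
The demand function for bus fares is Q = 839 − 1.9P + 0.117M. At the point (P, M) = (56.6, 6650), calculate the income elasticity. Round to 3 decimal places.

0.515

At P = 56.6, M = 6650: Q = 1509.510.
Holding P constant, ∂Q/∂M = 0.117.
η_M = (∂Q/∂M)·(M/Q) = 0.117 × (6650/1509.510) = 0.515.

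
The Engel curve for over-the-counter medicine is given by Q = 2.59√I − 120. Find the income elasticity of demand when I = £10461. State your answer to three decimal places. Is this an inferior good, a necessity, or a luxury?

0.914 (necessity)

At I = 10461: Q = 144.903.
dQ/dI = 2.59/(2√I) = 0.0126614 at this income.
η = (dQ/dI)·(I/Q) = 0.0126614 × (10461/144.903) = 0.914.
Since 0 < η < 1, the good is a necessity.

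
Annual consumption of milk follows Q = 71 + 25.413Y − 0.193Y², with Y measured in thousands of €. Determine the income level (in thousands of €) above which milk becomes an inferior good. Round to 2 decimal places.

dQ/dY = 25.413 − 0.386Y.
The good is inferior where dQ/dY < 0. Setting dQ/dY = 0 gives Y = 25.413 / 0.386 = 65.84.

65.84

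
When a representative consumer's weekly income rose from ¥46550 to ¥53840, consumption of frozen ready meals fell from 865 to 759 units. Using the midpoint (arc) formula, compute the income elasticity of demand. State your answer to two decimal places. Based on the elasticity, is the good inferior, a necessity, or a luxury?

ΔQ = 759 − 865 = -106; midpoint Q̄ = (865 + 759)/2 = 812.
ΔI = 53840 − 46550 = 7290; midpoint Ī = (46550 + 53840)/2 = 50195.
η = (ΔQ/Q̄) ÷ (ΔI/Ī) = (-106/812) ÷ (7290/50195) = -0.90.
η < 0 ⇒ inferior good.

-0.90 (inferior good)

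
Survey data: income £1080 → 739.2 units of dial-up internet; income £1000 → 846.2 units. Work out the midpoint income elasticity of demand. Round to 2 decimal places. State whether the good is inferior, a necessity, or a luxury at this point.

ΔQ = 846.2 − 739.2 = 107; midpoint Q̄ = (739.2 + 846.2)/2 = 792.7.
ΔI = 1000 − 1080 = -80; midpoint Ī = (1080 + 1000)/2 = 1040.
η = (ΔQ/Q̄) ÷ (ΔI/Ī) = (107/792.7) ÷ (-80/1040) = -1.75.
η < 0 ⇒ inferior good.

-1.75 (inferior good)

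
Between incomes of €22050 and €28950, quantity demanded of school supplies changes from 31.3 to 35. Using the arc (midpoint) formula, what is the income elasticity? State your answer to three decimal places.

ΔQ = 35 − 31.3 = 3.7; midpoint Q̄ = (31.3 + 35)/2 = 33.15.
ΔI = 28950 − 22050 = 6900; midpoint Ī = (22050 + 28950)/2 = 25500.
η = (ΔQ/Q̄) ÷ (ΔI/Ī) = (3.7/33.15) ÷ (6900/25500) = 0.412.

0.412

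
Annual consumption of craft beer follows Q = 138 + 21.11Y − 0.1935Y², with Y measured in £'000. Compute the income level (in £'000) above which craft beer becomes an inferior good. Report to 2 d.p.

dQ/dY = 21.11 − 0.387Y.
The good is inferior where dQ/dY < 0. Setting dQ/dY = 0 gives Y = 21.11 / 0.387 = 54.55.

54.55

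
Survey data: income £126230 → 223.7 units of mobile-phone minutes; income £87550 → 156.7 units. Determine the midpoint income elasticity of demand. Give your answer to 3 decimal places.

ΔQ = 156.7 − 223.7 = -67; midpoint Q̄ = (223.7 + 156.7)/2 = 190.2.
ΔI = 87550 − 126230 = -38680; midpoint Ī = (126230 + 87550)/2 = 106890.
η = (ΔQ/Q̄) ÷ (ΔI/Ī) = (-67/190.2) ÷ (-38680/106890) = 0.973.

0.973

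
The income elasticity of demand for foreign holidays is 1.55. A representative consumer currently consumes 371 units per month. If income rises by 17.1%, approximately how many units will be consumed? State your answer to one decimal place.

469.3

%ΔQ ≈ η × %ΔI = 1.55 × 17.1% = 26.505%.
New Q ≈ 371 × (1 + 0.26505) = 469.3.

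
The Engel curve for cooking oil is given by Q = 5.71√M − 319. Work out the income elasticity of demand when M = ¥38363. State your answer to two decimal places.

0.70

At M = 38363: Q = 799.388.
dQ/dM = 5.71/(2√M) = 0.0145764 at this income.
η = (dQ/dM)·(M/Q) = 0.0145764 × (38363/799.388) = 0.70.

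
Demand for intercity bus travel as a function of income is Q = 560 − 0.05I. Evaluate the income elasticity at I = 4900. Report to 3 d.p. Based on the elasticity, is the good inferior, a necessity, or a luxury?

At I = 4900: Q = 315.000.
dQ/dI = −0.05.
η = (dQ/dI)·(I/Q) = -0.05 × (4900/315.000) = -0.778.
Since η < 0, the good is an inferior good.

-0.778 (inferior good)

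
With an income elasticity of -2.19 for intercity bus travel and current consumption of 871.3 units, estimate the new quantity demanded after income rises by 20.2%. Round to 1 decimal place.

485.9

%ΔQ ≈ η × %ΔI = -2.19 × 20.2% = -44.238%.
New Q ≈ 871.3 × (1 − 0.44238) = 485.9.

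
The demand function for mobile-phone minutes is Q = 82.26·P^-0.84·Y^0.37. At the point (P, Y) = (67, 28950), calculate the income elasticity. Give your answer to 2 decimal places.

For a multiplicative demand Q = A·P^α·Y^β, the income elasticity is β everywhere.
Here β = 0.37, so η = 0.37.

0.37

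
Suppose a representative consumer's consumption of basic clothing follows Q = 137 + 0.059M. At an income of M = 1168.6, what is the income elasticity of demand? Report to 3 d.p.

0.335

At M = 1168.6: Q = 205.947.
dQ/dM = 0.059.
η = (dQ/dM)·(M/Q) = 0.059 × (1168.6/205.947) = 0.335.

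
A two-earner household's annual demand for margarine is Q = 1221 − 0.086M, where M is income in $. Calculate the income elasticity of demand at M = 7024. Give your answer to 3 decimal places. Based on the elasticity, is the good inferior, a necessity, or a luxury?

At M = 7024: Q = 616.936.
dQ/dM = −0.086.
η = (dQ/dM)·(M/Q) = -0.086 × (7024/616.936) = -0.979.
Since η < 0, the good is an inferior good.

-0.979 (inferior good)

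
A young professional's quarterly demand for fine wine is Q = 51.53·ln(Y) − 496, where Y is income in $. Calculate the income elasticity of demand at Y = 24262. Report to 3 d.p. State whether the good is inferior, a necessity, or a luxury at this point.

2.122 (luxury)

At Y = 24262: Q = 24.281.
dQ/dY = 51.53/Y = 0.0021239 at this income.
η = (dQ/dY)·(Y/Q) = 0.0021239 × (24262/24.281) = 2.122.
Since η > 1, the good is a luxury.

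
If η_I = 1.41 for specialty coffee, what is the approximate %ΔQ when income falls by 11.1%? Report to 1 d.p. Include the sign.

-15.7%

%ΔQ ≈ η × %ΔI = 1.41 × (-11.1%) = -15.7%.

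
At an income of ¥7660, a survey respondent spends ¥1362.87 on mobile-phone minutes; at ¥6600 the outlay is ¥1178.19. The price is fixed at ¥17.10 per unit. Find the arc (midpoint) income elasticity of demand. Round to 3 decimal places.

With a constant price, Q₁ = 1362.87/17.10 = 79.700 and Q₂ = 1178.19/17.10 = 68.900 (equivalently, work directly with expenditure since P cancels).
Midpoint %ΔQ = (1178.19 − 1362.87)/1270.53 = -0.14536; midpoint %ΔI = (6600 − 7660)/7130 = -0.14867.
η = -0.14536 / -0.14867 = 0.978.

0.978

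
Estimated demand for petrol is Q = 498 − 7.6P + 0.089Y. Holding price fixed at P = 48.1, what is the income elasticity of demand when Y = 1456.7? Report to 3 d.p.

At P = 48.1, Y = 1456.7: Q = 262.086.
Holding P constant, ∂Q/∂Y = 0.089.
η_Y = (∂Q/∂Y)·(Y/Q) = 0.089 × (1456.7/262.086) = 0.495.

0.495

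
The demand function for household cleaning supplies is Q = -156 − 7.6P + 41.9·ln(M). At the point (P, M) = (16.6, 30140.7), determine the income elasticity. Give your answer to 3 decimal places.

0.279

At P = 16.6, M = 30140.7: Q = 149.981.
Holding P constant, ∂Q/∂M = 41.9/M = 0.00139015.
η_M = (∂Q/∂M)·(M/Q) = 0.00139015 × (30140.7/149.981) = 0.279.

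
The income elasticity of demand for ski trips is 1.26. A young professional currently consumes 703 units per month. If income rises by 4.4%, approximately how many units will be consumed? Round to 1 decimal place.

%ΔQ ≈ η × %ΔI = 1.26 × 4.4% = 5.544%.
New Q ≈ 703 × (1 + 0.05544) = 742.0.

742.0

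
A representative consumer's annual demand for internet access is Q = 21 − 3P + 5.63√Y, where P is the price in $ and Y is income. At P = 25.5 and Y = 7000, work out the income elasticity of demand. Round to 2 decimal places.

At P = 25.5, Y = 7000: Q = 415.540.
Holding P constant, ∂Q/∂Y = 5.63/(2√Y) = 0.0336457.
η_Y = (∂Q/∂Y)·(Y/Q) = 0.0336457 × (7000/415.540) = 0.57.

0.57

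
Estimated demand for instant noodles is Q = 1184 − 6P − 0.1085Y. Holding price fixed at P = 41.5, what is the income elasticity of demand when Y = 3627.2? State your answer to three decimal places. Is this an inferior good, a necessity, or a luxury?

-0.727 (inferior good)

At P = 41.5, Y = 3627.2: Q = 541.449.
Holding P constant, ∂Q/∂Y = −0.1085.
η_Y = (∂Q/∂Y)·(Y/Q) = -0.1085 × (3627.2/541.449) = -0.727.
Since η < 0, this is an inferior good.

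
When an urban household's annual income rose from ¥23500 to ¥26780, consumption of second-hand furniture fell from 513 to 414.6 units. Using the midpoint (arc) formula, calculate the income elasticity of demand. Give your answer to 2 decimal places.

ΔQ = 414.6 − 513 = -98.4; midpoint Q̄ = (513 + 414.6)/2 = 463.8.
ΔI = 26780 − 23500 = 3280; midpoint Ī = (23500 + 26780)/2 = 25140.
η = (ΔQ/Q̄) ÷ (ΔI/Ī) = (-98.4/463.8) ÷ (3280/25140) = -1.63.

-1.63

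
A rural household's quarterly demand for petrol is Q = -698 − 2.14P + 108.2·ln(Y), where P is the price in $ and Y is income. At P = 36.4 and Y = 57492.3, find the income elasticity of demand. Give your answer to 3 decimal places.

0.264

At P = 36.4, Y = 57492.3: Q = 409.912.
Holding P constant, ∂Q/∂Y = 108.2/Y = 0.00188199.
η_Y = (∂Q/∂Y)·(Y/Q) = 0.00188199 × (57492.3/409.912) = 0.264.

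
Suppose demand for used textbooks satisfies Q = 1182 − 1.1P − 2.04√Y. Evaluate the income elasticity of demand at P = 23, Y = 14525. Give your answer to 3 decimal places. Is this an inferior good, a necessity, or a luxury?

At P = 23, Y = 14525: Q = 910.840.
Holding P constant, ∂Q/∂Y = -2.04/(2√Y) = -0.00846335.
η_Y = (∂Q/∂Y)·(Y/Q) = -0.00846335 × (14525/910.840) = -0.135.
Since η < 0, this is an inferior good.

-0.135 (inferior good)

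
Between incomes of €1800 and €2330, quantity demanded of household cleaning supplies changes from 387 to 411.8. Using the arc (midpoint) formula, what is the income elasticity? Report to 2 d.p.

0.24

ΔQ = 411.8 − 387 = 24.8; midpoint Q̄ = (387 + 411.8)/2 = 399.4.
ΔI = 2330 − 1800 = 530; midpoint Ī = (1800 + 2330)/2 = 2065.
η = (ΔQ/Q̄) ÷ (ΔI/Ī) = (24.8/399.4) ÷ (530/2065) = 0.24.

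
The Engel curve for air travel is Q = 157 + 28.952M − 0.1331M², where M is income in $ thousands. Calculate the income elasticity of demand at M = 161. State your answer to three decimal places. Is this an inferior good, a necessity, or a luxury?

At M = 161: Q = 1368.1869.
dQ/dM = 28.952 − 0.2662M = -13.90620.
η = (dQ/dM)·(M/Q) = -13.90620 × (161/1368.1869) = -1.636.
η < 0 ⇒ inferior good.

-1.636 (inferior good)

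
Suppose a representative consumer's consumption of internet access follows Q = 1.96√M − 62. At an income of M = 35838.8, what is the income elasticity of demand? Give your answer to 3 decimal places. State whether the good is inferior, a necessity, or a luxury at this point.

At M = 35838.8: Q = 309.050.
dQ/dM = 1.96/(2√M) = 0.00517666 at this income.
η = (dQ/dM)·(M/Q) = 0.00517666 × (35838.8/309.050) = 0.600.
Since 0 < η < 1, the good is a necessity.

0.600 (necessity)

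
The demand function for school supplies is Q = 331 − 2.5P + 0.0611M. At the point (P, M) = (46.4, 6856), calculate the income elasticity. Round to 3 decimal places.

At P = 46.4, M = 6856: Q = 633.902.
Holding P constant, ∂Q/∂M = 0.0611.
η_M = (∂Q/∂M)·(M/Q) = 0.0611 × (6856/633.902) = 0.661.

0.661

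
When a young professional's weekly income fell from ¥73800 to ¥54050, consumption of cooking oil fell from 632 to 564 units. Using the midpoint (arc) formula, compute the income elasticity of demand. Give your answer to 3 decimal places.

ΔQ = 564 − 632 = -68; midpoint Q̄ = (632 + 564)/2 = 598.
ΔI = 54050 − 73800 = -19750; midpoint Ī = (73800 + 54050)/2 = 63925.
η = (ΔQ/Q̄) ÷ (ΔI/Ī) = (-68/598) ÷ (-19750/63925) = 0.368.

0.368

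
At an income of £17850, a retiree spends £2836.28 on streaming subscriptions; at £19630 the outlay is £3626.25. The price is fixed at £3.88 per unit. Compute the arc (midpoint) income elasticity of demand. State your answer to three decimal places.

With a constant price, Q₁ = 2836.28/3.88 = 731.000 and Q₂ = 3626.25/3.88 = 934.601 (equivalently, work directly with expenditure since P cancels).
Midpoint %ΔQ = (3626.25 − 2836.28)/3231.27 = 0.24448; midpoint %ΔI = (19630 − 17850)/18740 = 0.09498.
η = 0.24448 / 0.09498 = 2.574.

2.574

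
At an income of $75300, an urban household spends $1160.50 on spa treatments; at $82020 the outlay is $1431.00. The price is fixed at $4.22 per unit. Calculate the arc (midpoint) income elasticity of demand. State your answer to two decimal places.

With a constant price, Q₁ = 1160.50/4.22 = 275.000 and Q₂ = 1431.00/4.22 = 339.100 (equivalently, work directly with expenditure since P cancels).
Midpoint %ΔQ = (1431.00 − 1160.50)/1295.75 = 0.20876; midpoint %ΔI = (82020 − 75300)/78660 = 0.08543.
η = 0.20876 / 0.08543 = 2.44.

2.44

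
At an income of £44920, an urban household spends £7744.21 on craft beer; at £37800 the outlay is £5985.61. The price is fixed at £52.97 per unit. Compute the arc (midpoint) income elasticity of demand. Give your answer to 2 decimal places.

With a constant price, Q₁ = 7744.21/52.97 = 146.200 and Q₂ = 5985.61/52.97 = 113.000 (equivalently, work directly with expenditure since P cancels).
Midpoint %ΔQ = (5985.61 − 7744.21)/6864.91 = -0.25617; midpoint %ΔI = (37800 − 44920)/41360 = -0.17215.
η = -0.25617 / -0.17215 = 1.49.

1.49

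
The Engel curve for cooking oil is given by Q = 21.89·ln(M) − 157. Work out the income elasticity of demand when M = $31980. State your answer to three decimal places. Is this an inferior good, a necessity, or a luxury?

0.312 (necessity)

At M = 31980: Q = 70.062.
dQ/dM = 21.89/M = 0.00068449 at this income.
η = (dQ/dM)·(M/Q) = 0.00068449 × (31980/70.062) = 0.312.
Since 0 < η < 1, the good is a necessity.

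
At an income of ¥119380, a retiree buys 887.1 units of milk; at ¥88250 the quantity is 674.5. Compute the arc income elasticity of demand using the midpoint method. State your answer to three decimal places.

0.908

ΔQ = 674.5 − 887.1 = -212.6; midpoint Q̄ = (887.1 + 674.5)/2 = 780.8.
ΔI = 88250 − 119380 = -31130; midpoint Ī = (119380 + 88250)/2 = 103815.
η = (ΔQ/Q̄) ÷ (ΔI/Ī) = (-212.6/780.8) ÷ (-31130/103815) = 0.908.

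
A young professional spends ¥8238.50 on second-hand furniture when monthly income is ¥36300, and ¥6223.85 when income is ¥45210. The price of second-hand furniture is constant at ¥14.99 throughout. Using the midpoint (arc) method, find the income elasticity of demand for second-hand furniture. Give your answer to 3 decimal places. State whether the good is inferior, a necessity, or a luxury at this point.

-1.274 (inferior good)

With a constant price, Q₁ = 8238.50/14.99 = 549.600 and Q₂ = 6223.85/14.99 = 415.200 (equivalently, work directly with expenditure since P cancels).
Midpoint %ΔQ = (6223.85 − 8238.50)/7231.18 = -0.27861; midpoint %ΔI = (45210 − 36300)/40755 = 0.21862.
η = -0.27861 / 0.21862 = -1.274.
η < 0 ⇒ inferior good.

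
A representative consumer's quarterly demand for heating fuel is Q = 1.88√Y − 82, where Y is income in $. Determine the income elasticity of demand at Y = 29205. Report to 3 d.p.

0.671

At Y = 29205: Q = 239.282.
dQ/dY = 1.88/(2√Y) = 0.00550046 at this income.
η = (dQ/dY)·(Y/Q) = 0.00550046 × (29205/239.282) = 0.671.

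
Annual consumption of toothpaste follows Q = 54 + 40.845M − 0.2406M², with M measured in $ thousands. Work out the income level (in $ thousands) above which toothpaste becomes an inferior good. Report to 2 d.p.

84.88

dQ/dM = 40.845 − 0.4812M.
The good is inferior where dQ/dM < 0. Setting dQ/dM = 0 gives M = 40.845 / 0.4812 = 84.88.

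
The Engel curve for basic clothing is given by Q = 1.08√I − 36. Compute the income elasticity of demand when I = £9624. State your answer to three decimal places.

0.757

At I = 9624: Q = 69.950.
dQ/dI = 1.08/(2√I) = 0.00550448 at this income.
η = (dQ/dI)·(I/Q) = 0.00550448 × (9624/69.950) = 0.757.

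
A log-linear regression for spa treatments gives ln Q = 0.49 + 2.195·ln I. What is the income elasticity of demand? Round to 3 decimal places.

In a log-linear demand, the coefficient on ln I is the income elasticity.
So η = 2.195.

2.195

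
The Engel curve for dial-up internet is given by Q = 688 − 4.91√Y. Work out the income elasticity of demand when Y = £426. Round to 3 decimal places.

At Y = 426: Q = 586.659.
dQ/dY = -4.91/(2√Y) = -0.118945 at this income.
η = (dQ/dY)·(Y/Q) = -0.118945 × (426/586.659) = -0.086.

-0.086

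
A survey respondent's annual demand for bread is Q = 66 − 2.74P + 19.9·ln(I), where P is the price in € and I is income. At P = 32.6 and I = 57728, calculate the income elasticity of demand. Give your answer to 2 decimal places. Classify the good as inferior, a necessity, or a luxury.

At P = 32.6, I = 57728: Q = 194.850.
Holding P constant, ∂Q/∂I = 19.9/I = 0.00034472.
η_I = (∂Q/∂I)·(I/Q) = 0.00034472 × (57728/194.850) = 0.10.
Since 0 < η < 1, this is a necessity.

0.10 (necessity)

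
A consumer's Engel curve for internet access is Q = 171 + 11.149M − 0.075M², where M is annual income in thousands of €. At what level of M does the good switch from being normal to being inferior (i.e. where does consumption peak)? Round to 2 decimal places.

dQ/dM = 11.149 − 0.15M.
The good is inferior where dQ/dM < 0. Setting dQ/dM = 0 gives M = 11.149 / 0.15 = 74.33.

74.33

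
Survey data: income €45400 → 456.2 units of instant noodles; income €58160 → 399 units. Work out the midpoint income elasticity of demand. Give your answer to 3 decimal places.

ΔQ = 399 − 456.2 = -57.2; midpoint Q̄ = (456.2 + 399)/2 = 427.6.
ΔI = 58160 − 45400 = 12760; midpoint Ī = (45400 + 58160)/2 = 51780.
η = (ΔQ/Q̄) ÷ (ΔI/Ī) = (-57.2/427.6) ÷ (12760/51780) = -0.543.

-0.543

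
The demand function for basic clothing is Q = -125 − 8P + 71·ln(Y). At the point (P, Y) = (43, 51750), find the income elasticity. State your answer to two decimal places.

0.24

At P = 43, Y = 51750: Q = 301.647.
Holding P constant, ∂Q/∂Y = 71/Y = 0.00137198.
η_Y = (∂Q/∂Y)·(Y/Q) = 0.00137198 × (51750/301.647) = 0.24.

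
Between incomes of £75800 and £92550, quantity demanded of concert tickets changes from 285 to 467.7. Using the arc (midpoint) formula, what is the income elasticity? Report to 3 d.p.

ΔQ = 467.7 − 285 = 182.7; midpoint Q̄ = (285 + 467.7)/2 = 376.35.
ΔI = 92550 − 75800 = 16750; midpoint Ī = (75800 + 92550)/2 = 84175.
η = (ΔQ/Q̄) ÷ (ΔI/Ī) = (182.7/376.35) ÷ (16750/84175) = 2.440.

2.440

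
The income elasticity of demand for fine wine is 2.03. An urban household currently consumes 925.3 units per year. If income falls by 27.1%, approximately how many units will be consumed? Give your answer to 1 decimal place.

%ΔQ ≈ η × %ΔI = 2.03 × (-27.1%) = -55.013%.
New Q ≈ 925.3 × (1 − 0.55013) = 416.3.

416.3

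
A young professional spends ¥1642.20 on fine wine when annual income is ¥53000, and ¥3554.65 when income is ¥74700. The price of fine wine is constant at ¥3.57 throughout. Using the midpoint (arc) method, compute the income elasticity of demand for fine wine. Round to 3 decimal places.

With a constant price, Q₁ = 1642.20/3.57 = 460.000 and Q₂ = 3554.65/3.57 = 995.700 (equivalently, work directly with expenditure since P cancels).
Midpoint %ΔQ = (3554.65 − 1642.20)/2598.43 = 0.73600; midpoint %ΔI = (74700 − 53000)/63850 = 0.33986.
η = 0.73600 / 0.33986 = 2.166.

2.166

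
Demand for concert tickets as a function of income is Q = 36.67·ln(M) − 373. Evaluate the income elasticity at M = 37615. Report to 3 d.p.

At M = 37615: Q = 13.324.
dQ/dM = 36.67/M = 0.000974877 at this income.
η = (dQ/dM)·(M/Q) = 0.000974877 × (37615/13.324) = 2.752.

2.752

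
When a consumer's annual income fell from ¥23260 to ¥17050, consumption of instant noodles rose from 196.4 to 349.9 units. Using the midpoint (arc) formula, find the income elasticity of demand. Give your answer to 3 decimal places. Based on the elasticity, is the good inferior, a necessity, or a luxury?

-1.824 (inferior good)

ΔQ = 349.9 − 196.4 = 153.5; midpoint Q̄ = (196.4 + 349.9)/2 = 273.15.
ΔI = 17050 − 23260 = -6210; midpoint Ī = (23260 + 17050)/2 = 20155.
η = (ΔQ/Q̄) ÷ (ΔI/Ī) = (153.5/273.15) ÷ (-6210/20155) = -1.824.
η < 0 ⇒ inferior good.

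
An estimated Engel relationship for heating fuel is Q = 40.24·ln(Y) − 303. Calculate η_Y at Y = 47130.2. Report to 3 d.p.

0.310

At Y = 47130.2: Q = 130.009.
dQ/dY = 40.24/Y = 0.000853805 at this income.
η = (dQ/dY)·(Y/Q) = 0.000853805 × (47130.2/130.009) = 0.310.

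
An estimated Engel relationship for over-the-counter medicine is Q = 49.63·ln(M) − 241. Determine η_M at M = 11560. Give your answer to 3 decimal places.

0.222

At M = 11560: Q = 223.304.
dQ/dM = 49.63/M = 0.00429325 at this income.
η = (dQ/dM)·(M/Q) = 0.00429325 × (11560/223.304) = 0.222.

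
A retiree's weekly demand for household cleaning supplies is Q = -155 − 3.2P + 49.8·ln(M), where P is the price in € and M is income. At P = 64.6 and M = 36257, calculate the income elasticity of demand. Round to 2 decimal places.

At P = 64.6, M = 36257: Q = 161.100.
Holding P constant, ∂Q/∂M = 49.8/M = 0.00137353.
η_M = (∂Q/∂M)·(M/Q) = 0.00137353 × (36257/161.100) = 0.31.

0.31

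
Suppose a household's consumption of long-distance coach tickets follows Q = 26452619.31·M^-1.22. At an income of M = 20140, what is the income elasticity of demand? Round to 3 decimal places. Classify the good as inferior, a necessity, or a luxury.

-1.220 (inferior good)

For Q = A·M^β the income elasticity is constant and equal to β.
Here β = -1.22, so η = -1.220.
Since η < 0, the good is an inferior good.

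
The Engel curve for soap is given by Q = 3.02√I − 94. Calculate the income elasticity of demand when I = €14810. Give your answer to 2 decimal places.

0.67

At I = 14810: Q = 273.523.
dQ/dI = 3.02/(2√I) = 0.0124079 at this income.
η = (dQ/dI)·(I/Q) = 0.0124079 × (14810/273.523) = 0.67.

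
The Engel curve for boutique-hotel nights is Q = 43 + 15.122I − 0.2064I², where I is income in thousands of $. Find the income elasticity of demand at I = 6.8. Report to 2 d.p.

At I = 6.8: Q = 136.2857.
dQ/dI = 15.122 − 0.4128I = 12.31496.
η = (dQ/dI)·(I/Q) = 12.31496 × (6.8/136.2857) = 0.61.

0.61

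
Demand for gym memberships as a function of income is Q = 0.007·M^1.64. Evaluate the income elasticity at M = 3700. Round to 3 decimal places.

For Q = A·M^β the income elasticity is constant and equal to β.
Here β = 1.64, so η = 1.640.

1.640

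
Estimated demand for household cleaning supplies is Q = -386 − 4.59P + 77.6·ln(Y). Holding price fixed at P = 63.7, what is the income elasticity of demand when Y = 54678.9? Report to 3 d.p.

0.461

At P = 63.7, Y = 54678.9: Q = 168.173.
Holding P constant, ∂Q/∂Y = 77.6/Y = 0.00141919.
η_Y = (∂Q/∂Y)·(Y/Q) = 0.00141919 × (54678.9/168.173) = 0.461.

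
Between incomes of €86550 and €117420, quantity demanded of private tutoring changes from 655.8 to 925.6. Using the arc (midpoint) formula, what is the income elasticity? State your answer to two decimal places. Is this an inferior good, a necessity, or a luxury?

1.13 (luxury)

ΔQ = 925.6 − 655.8 = 269.8; midpoint Q̄ = (655.8 + 925.6)/2 = 790.7.
ΔI = 117420 − 86550 = 30870; midpoint Ī = (86550 + 117420)/2 = 101985.
η = (ΔQ/Q̄) ÷ (ΔI/Ī) = (269.8/790.7) ÷ (30870/101985) = 1.13.
η > 1 ⇒ luxury.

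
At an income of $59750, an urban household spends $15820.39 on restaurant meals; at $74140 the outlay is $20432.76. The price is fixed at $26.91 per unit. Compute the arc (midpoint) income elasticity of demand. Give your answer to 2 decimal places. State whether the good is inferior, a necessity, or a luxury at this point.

1.18 (luxury)

With a constant price, Q₁ = 15820.39/26.91 = 587.900 and Q₂ = 20432.76/26.91 = 759.300 (equivalently, work directly with expenditure since P cancels).
Midpoint %ΔQ = (20432.76 − 15820.39)/18126.57 = 0.25445; midpoint %ΔI = (74140 − 59750)/66945 = 0.21495.
η = 0.25445 / 0.21495 = 1.18.
η > 1 ⇒ luxury.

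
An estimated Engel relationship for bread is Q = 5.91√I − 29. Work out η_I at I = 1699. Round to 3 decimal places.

At I = 1699: Q = 214.604.
dQ/dI = 5.91/(2√I) = 0.0716904 at this income.
η = (dQ/dI)·(I/Q) = 0.0716904 × (1699/214.604) = 0.568.

0.568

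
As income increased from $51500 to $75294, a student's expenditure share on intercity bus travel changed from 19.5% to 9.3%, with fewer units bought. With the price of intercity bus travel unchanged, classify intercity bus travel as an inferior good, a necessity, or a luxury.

inferior good

Quantity demanded falls as income rises, so η < 0.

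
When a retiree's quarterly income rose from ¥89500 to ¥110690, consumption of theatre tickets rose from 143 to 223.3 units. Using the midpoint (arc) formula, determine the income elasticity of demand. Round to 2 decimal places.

2.07

ΔQ = 223.3 − 143 = 80.3; midpoint Q̄ = (143 + 223.3)/2 = 183.15.
ΔI = 110690 − 89500 = 21190; midpoint Ī = (89500 + 110690)/2 = 100095.
η = (ΔQ/Q̄) ÷ (ΔI/Ī) = (80.3/183.15) ÷ (21190/100095) = 2.07.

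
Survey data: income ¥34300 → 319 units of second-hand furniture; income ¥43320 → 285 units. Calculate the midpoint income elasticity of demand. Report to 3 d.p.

-0.484

ΔQ = 285 − 319 = -34; midpoint Q̄ = (319 + 285)/2 = 302.
ΔI = 43320 − 34300 = 9020; midpoint Ī = (34300 + 43320)/2 = 38810.
η = (ΔQ/Q̄) ÷ (ΔI/Ī) = (-34/302) ÷ (9020/38810) = -0.484.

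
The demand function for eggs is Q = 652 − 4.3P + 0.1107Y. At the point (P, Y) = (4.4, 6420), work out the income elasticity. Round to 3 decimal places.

0.529

At P = 4.4, Y = 6420: Q = 1343.774.
Holding P constant, ∂Q/∂Y = 0.1107.
η_Y = (∂Q/∂Y)·(Y/Q) = 0.1107 × (6420/1343.774) = 0.529.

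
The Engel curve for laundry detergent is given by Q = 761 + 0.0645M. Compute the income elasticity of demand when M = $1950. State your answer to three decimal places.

0.142

At M = 1950: Q = 886.775.
dQ/dM = 0.0645.
η = (dQ/dM)·(M/Q) = 0.0645 × (1950/886.775) = 0.142.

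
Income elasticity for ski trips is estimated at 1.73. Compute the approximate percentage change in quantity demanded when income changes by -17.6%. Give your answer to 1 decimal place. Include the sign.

-30.4%

%ΔQ ≈ η × %ΔI = 1.73 × (-17.6%) = -30.4%.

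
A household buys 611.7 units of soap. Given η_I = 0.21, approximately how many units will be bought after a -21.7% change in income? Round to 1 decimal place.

%ΔQ ≈ η × %ΔI = 0.21 × (-21.7%) = -4.557%.
New Q ≈ 611.7 × (1 − 0.04557) = 583.8.

583.8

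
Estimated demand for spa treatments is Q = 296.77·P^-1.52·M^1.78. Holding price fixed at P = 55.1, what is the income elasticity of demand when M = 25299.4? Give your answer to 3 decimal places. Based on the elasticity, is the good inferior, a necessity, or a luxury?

For a multiplicative demand Q = A·P^α·M^β, the income elasticity is β everywhere.
Here β = 1.78, so η = 1.780.
Since η > 1, this is a luxury.

1.780 (luxury)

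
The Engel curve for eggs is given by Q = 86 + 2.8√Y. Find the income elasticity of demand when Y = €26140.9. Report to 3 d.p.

At Y = 26140.9: Q = 538.708.
dQ/dY = 2.8/(2√Y) = 0.008659 at this income.
η = (dQ/dY)·(Y/Q) = 0.008659 × (26140.9/538.708) = 0.420.

0.420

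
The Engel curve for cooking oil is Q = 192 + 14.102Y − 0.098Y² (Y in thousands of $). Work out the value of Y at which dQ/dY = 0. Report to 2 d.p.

71.95

dQ/dY = 14.102 − 0.196Y.
The good is inferior where dQ/dY < 0. Setting dQ/dY = 0 gives Y = 14.102 / 0.196 = 71.95.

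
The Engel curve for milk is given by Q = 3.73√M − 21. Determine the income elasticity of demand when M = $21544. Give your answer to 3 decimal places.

At M = 21544: Q = 526.485.
dQ/dM = 3.73/(2√M) = 0.0127062 at this income.
η = (dQ/dM)·(M/Q) = 0.0127062 × (21544/526.485) = 0.520.

0.520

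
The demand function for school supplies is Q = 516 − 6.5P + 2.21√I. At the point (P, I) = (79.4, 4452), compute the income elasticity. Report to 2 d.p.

0.50

At P = 79.4, I = 4452: Q = 147.359.
Holding P constant, ∂Q/∂I = 2.21/(2√I) = 0.0165609.
η_I = (∂Q/∂I)·(I/Q) = 0.0165609 × (4452/147.359) = 0.50.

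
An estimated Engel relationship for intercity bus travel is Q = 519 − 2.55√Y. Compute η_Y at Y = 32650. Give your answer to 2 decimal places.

-3.96

At Y = 32650: Q = 58.233.
dQ/dY = -2.55/(2√Y) = -0.00705616 at this income.
η = (dQ/dY)·(Y/Q) = -0.00705616 × (32650/58.233) = -3.96.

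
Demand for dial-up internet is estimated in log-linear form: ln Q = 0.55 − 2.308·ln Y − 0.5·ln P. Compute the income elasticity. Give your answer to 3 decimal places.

In a log-linear demand, the coefficient on ln Y is the income elasticity.
So η = -2.308.

-2.308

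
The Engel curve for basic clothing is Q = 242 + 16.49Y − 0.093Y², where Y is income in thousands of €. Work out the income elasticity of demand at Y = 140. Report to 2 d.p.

-1.84

At Y = 140: Q = 727.8000.
dQ/dY = 16.49 − 0.186Y = -9.55000.
η = (dQ/dY)·(Y/Q) = -9.55000 × (140/727.8000) = -1.84.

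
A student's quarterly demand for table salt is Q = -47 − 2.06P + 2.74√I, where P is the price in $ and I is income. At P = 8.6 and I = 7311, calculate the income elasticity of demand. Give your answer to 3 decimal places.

0.691

At P = 8.6, I = 7311: Q = 169.566.
Holding P constant, ∂Q/∂I = 2.74/(2√I) = 0.0160226.
η_I = (∂Q/∂I)·(I/Q) = 0.0160226 × (7311/169.566) = 0.691.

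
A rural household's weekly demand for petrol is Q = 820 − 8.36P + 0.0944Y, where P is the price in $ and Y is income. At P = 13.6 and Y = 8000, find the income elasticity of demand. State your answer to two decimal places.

0.52

At P = 13.6, Y = 8000: Q = 1461.504.
Holding P constant, ∂Q/∂Y = 0.0944.
η_Y = (∂Q/∂Y)·(Y/Q) = 0.0944 × (8000/1461.504) = 0.52.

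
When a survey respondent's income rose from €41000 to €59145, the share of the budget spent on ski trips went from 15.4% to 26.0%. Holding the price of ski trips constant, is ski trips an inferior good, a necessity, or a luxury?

luxury

The budget share rises as income rises, so η > 1.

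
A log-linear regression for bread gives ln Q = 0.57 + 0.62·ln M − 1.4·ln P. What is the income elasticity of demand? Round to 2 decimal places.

In a log-linear demand, the coefficient on ln M is the income elasticity.
So η = 0.62.

0.62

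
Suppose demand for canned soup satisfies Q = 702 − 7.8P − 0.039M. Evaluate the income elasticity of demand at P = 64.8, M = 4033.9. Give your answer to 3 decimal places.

At P = 64.8, M = 4033.9: Q = 39.238.
Holding P constant, ∂Q/∂M = −0.039.
η_M = (∂Q/∂M)·(M/Q) = -0.039 × (4033.9/39.238) = -4.009.

-4.009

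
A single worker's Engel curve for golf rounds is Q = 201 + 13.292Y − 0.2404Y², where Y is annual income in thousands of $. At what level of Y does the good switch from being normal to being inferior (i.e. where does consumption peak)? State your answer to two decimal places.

27.65

dQ/dY = 13.292 − 0.4808Y.
The good is inferior where dQ/dY < 0. Setting dQ/dY = 0 gives Y = 13.292 / 0.4808 = 27.65.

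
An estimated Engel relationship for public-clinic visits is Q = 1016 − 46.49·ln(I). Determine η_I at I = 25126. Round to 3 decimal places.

-0.085

At I = 25126: Q = 544.979.
dQ/dI = -46.49/I = -0.00185027 at this income.
η = (dQ/dI)·(I/Q) = -0.00185027 × (25126/544.979) = -0.085.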